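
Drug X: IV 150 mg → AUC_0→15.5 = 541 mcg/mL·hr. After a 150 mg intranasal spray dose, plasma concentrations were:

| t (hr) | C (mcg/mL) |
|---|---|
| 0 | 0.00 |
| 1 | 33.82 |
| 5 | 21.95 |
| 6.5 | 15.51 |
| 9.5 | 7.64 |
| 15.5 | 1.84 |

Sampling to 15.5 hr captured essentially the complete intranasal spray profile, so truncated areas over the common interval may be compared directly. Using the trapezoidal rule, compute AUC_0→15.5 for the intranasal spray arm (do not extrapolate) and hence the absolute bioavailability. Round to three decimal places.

Trapezoidal AUC_0→15.5 (intranasal spray):
  [0→1]: (0.00+33.82)/2 × 1 = 16.91
  [1→5]: (33.82+21.95)/2 × 4 = 111.54
  [5→6.5]: (21.95+15.51)/2 × 1.5 = 28.095
  [6.5→9.5]: (15.51+7.64)/2 × 3 = 34.725
  [9.5→15.5]: (7.64+1.84)/2 × 6 = 28.44
  Sum = 219.71 mcg/mL·hr
F = (AUC_ev/D_ev)/(AUC_iv/D_iv) = (219.71/150)/(541/150) = 1.46473/3.60667 = 0.4061

F = 0.406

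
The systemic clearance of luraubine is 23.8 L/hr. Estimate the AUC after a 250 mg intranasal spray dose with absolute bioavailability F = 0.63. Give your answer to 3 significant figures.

AUC_0→∞ = F × Dose / CL
        = 0.63 × 250 / 23.8 = 6.61765 mg/L·hr

AUC = 6.62 mg/L·hr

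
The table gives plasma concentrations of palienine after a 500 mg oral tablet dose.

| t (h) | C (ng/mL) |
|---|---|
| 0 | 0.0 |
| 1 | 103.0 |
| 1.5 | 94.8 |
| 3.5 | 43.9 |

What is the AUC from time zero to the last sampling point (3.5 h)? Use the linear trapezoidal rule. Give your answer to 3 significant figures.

AUC = 240 ng/mL·h

Trapezoidal AUC_0→3.5:
  [0→1]: (0.0+103.0)/2 × 1 = 51.5
  [1→1.5]: (103.0+94.8)/2 × 0.5 = 49.45
  [1.5→3.5]: (94.8+43.9)/2 × 2 = 138.7
  Sum = 239.65 ng/mL·h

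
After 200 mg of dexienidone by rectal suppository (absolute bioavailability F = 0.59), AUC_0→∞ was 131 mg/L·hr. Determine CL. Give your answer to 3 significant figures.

CL = 0.901 L/hr

CL = F × Dose / AUC_0→∞
   = 0.59 × 200 / 131 = 0.900763 L/hr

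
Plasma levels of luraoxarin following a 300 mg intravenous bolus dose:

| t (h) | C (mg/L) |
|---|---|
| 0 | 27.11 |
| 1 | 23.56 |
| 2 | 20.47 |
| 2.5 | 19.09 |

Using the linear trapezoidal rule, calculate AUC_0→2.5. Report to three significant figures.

Trapezoidal AUC_0→2.5:
  [0→1]: (27.11+23.56)/2 × 1 = 25.335
  [1→2]: (23.56+20.47)/2 × 1 = 22.015
  [2→2.5]: (20.47+19.09)/2 × 0.5 = 9.89
  Sum = 57.24 mg/L·h

AUC = 57.2 mg/L·h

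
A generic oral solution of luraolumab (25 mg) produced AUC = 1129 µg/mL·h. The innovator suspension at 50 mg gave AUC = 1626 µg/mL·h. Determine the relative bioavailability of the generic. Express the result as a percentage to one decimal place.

F_rel = (AUC_test/D_test) / (AUC_ref/D_ref)
      = (1129/25) / (1626/50)
      = 45.16 / 32.52 = 1.3887 = 138.87%

F_rel = 138.9%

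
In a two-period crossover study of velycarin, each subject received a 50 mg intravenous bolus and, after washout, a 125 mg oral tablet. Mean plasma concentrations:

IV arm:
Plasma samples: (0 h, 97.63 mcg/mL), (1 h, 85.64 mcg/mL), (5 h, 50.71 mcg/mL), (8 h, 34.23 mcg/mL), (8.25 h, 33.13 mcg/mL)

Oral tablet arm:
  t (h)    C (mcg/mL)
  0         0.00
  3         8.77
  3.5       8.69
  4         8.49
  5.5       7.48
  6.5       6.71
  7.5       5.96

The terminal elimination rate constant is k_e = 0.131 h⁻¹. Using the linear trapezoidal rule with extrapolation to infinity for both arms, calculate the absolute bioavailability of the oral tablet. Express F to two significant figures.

Trapezoidal AUC_0→8.25 (IV):
  [0→1]: (97.63+85.64)/2 × 1 = 91.635
  [1→5]: (85.64+50.71)/2 × 4 = 272.7
  [5→8]: (50.71+34.23)/2 × 3 = 127.41
  [8→8.25]: (34.23+33.13)/2 × 0.25 = 8.42
  Sum = 500.165 mcg/mL·h
IV tail: 33.13/0.131 = 252.901; AUC_iv,0→∞ = 500.165 + 252.901 = 753.066 mcg/mL·h
Trapezoidal AUC_0→7.5 (oral tablet):
  [0→3]: (0.00+8.77)/2 × 3 = 13.155
  [3→3.5]: (8.77+8.69)/2 × 0.5 = 4.365
  [3.5→4]: (8.69+8.49)/2 × 0.5 = 4.295
  [4→5.5]: (8.49+7.48)/2 × 1.5 = 11.9775
  [5.5→6.5]: (7.48+6.71)/2 × 1 = 7.095
  [6.5→7.5]: (6.71+5.96)/2 × 1 = 6.335
  Sum = 47.2225 mcg/mL·h
oral tablet tail: 5.96/0.131 = 45.496; AUC_ev,0→∞ = 47.2225 + 45.496 = 92.7185 mcg/mL·h
F = (AUC_ev/D_ev)/(AUC_iv/D_iv) = (92.7185/125)/(753.066/50) = 0.741748/15.06132 = 0.0492

F = 0.049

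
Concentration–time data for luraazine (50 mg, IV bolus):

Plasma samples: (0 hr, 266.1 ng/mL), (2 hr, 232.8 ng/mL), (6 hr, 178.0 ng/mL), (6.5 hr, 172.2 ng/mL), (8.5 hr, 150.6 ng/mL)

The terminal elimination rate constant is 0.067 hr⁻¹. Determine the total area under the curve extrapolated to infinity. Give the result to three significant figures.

AUC = 3980 ng/mL·hr

Trapezoidal AUC_0→8.5:
  [0→2]: (266.1+232.8)/2 × 2 = 498.9
  [2→6]: (232.8+178.0)/2 × 4 = 821.6
  [6→6.5]: (178.0+172.2)/2 × 0.5 = 87.55
  [6.5→8.5]: (172.2+150.6)/2 × 2 = 322.8
  Sum = 1730.85 ng/mL·hr
Extrapolated tail: C_last / k_e = 150.6 / 0.067 = 2247.761
AUC_0→∞ = 1730.85 + 2247.761 = 3978.611 ng/mL·hr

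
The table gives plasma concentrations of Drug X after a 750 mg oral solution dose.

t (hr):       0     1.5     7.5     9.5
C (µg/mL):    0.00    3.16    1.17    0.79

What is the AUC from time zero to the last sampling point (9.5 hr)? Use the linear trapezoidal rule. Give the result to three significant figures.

Trapezoidal AUC_0→9.5:
  [0→1.5]: (0.00+3.16)/2 × 1.5 = 2.37
  [1.5→7.5]: (3.16+1.17)/2 × 6 = 12.99
  [7.5→9.5]: (1.17+0.79)/2 × 2 = 1.96
  Sum = 17.32 µg/mL·hr

AUC = 17.3 µg/mL·hr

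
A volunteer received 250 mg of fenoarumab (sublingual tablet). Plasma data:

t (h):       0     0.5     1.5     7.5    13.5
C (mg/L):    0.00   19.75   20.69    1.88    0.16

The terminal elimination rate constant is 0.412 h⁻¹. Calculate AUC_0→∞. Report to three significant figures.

Trapezoidal AUC_0→13.5:
  [0→0.5]: (0.00+19.75)/2 × 0.5 = 4.9375
  [0.5→1.5]: (19.75+20.69)/2 × 1 = 20.22
  [1.5→7.5]: (20.69+1.88)/2 × 6 = 67.71
  [7.5→13.5]: (1.88+0.16)/2 × 6 = 6.12
  Sum = 98.9875 mg/L·h
Extrapolated tail: C_last / k_e = 0.16 / 0.412 = 0.388
AUC_0→∞ = 98.9875 + 0.388 = 99.3755 mg/L·h

AUC = 99.4 mg/L·h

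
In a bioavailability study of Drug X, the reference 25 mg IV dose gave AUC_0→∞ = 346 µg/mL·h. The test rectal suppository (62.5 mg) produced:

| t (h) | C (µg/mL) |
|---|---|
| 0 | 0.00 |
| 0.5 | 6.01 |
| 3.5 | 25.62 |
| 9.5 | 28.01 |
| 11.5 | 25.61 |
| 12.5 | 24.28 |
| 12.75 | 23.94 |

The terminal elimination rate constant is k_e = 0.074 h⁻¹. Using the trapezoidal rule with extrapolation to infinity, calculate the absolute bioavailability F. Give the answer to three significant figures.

Trapezoidal AUC_0→12.75 (rectal suppository):
  [0→0.5]: (0.00+6.01)/2 × 0.5 = 1.5025
  [0.5→3.5]: (6.01+25.62)/2 × 3 = 47.445
  [3.5→9.5]: (25.62+28.01)/2 × 6 = 160.89
  [9.5→11.5]: (28.01+25.61)/2 × 2 = 53.62
  [11.5→12.5]: (25.61+24.28)/2 × 1 = 24.945
  [12.5→12.75]: (24.28+23.94)/2 × 0.25 = 6.0275
  Sum = 294.43 µg/mL·h
Tail: C_last/k_e = 23.94/0.074 = 323.514
AUC_0→∞ (rectal suppository) = 294.43 + 323.514 = 617.944 µg/mL·h
F = (AUC_ev/D_ev)/(AUC_iv/D_iv) = (617.944/62.5)/(346/25) = 9.887104/13.84 = 0.7144

F = 0.714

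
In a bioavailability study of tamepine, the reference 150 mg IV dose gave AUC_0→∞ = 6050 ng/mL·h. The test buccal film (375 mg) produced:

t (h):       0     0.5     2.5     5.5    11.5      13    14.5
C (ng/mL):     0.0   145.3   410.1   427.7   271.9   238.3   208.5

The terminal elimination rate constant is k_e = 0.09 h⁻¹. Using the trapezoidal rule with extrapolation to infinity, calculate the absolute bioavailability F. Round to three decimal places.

Trapezoidal AUC_0→14.5 (buccal film):
  [0→0.5]: (0.0+145.3)/2 × 0.5 = 36.325
  [0.5→2.5]: (145.3+410.1)/2 × 2 = 555.4
  [2.5→5.5]: (410.1+427.7)/2 × 3 = 1256.7
  [5.5→11.5]: (427.7+271.9)/2 × 6 = 2098.8
  [11.5→13]: (271.9+238.3)/2 × 1.5 = 382.65
  [13→14.5]: (238.3+208.5)/2 × 1.5 = 335.1
  Sum = 4664.975 ng/mL·h
Tail: C_last/k_e = 208.5/0.09 = 2316.667
AUC_0→∞ (buccal film) = 4664.975 + 2316.667 = 6981.642 ng/mL·h
F = (AUC_ev/D_ev)/(AUC_iv/D_iv) = (6981.642/375)/(6050/150) = 18.617712/40.3333 = 0.4616

F = 0.462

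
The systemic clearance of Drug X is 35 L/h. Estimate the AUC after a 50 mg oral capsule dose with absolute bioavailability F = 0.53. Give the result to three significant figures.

AUC_0→∞ = F × Dose / CL
        = 0.53 × 50 / 35 = 0.757143 mg/L·h

AUC = 0.757 mg/L·h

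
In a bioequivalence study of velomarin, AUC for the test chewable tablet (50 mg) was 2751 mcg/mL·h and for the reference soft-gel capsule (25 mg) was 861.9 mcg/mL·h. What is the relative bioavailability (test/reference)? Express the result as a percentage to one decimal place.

F_rel = (AUC_test/D_test) / (AUC_ref/D_ref)
      = (2751/50) / (861.9/25)
      = 55.02 / 34.476 = 1.5959 = 159.59%

F_rel = 159.6%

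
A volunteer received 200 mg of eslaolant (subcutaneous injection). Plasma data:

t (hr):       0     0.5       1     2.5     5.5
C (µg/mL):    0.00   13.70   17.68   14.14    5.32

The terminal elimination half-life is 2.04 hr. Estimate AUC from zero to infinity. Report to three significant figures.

AUC = 80.0 µg/mL·hr

Trapezoidal AUC_0→5.5:
  [0→0.5]: (0.00+13.70)/2 × 0.5 = 3.425
  [0.5→1]: (13.70+17.68)/2 × 0.5 = 7.845
  [1→2.5]: (17.68+14.14)/2 × 1.5 = 23.865
  [2.5→5.5]: (14.14+5.32)/2 × 3 = 29.19
  Sum = 64.325 µg/mL·hr
k_e = ln2 / t½ = 0.693147 / 2.04 = 0.3398 hr^-1
Extrapolated tail: C_last / k_e = 5.32 / 0.3398 = 15.656
AUC_0→∞ = 64.325 + 15.656 = 79.981 µg/mL·hr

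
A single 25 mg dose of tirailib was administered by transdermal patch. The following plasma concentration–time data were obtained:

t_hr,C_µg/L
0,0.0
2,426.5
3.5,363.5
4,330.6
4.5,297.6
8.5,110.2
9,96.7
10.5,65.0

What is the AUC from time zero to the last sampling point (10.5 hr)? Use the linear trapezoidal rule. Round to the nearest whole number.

AUC = 2338 µg/L·hr

Trapezoidal AUC_0→10.5:
  [0→2]: (0.0+426.5)/2 × 2 = 426.5
  [2→3.5]: (426.5+363.5)/2 × 1.5 = 592.5
  [3.5→4]: (363.5+330.6)/2 × 0.5 = 173.525
  [4→4.5]: (330.6+297.6)/2 × 0.5 = 157.05
  [4.5→8.5]: (297.6+110.2)/2 × 4 = 815.6
  [8.5→9]: (110.2+96.7)/2 × 0.5 = 51.725
  [9→10.5]: (96.7+65.0)/2 × 1.5 = 121.275
  Sum = 2338.175 µg/L·hr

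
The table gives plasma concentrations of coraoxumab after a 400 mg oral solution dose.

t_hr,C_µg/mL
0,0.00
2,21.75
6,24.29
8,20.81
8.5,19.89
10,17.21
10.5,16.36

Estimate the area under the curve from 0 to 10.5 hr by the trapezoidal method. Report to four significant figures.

Trapezoidal AUC_0→10.5:
  [0→2]: (0.00+21.75)/2 × 2 = 21.75
  [2→6]: (21.75+24.29)/2 × 4 = 92.08
  [6→8]: (24.29+20.81)/2 × 2 = 45.1
  [8→8.5]: (20.81+19.89)/2 × 0.5 = 10.175
  [8.5→10]: (19.89+17.21)/2 × 1.5 = 27.825
  [10→10.5]: (17.21+16.36)/2 × 0.5 = 8.3925
  Sum = 205.3225 µg/mL·hr

AUC = 205.3 µg/mL·hr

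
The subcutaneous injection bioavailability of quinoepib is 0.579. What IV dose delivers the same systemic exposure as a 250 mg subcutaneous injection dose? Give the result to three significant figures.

D_iv = 145 mg

Systemic exposure from an extravascular dose = F × D_ev, so the equivalent IV dose is F × D_ev.
D_iv = F × D_ev = 0.579 × 250 = 144.75 mg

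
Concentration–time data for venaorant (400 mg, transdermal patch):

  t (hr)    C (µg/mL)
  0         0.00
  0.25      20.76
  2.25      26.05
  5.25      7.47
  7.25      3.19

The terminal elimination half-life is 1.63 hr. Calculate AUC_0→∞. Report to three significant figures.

AUC = 118 µg/mL·hr

Trapezoidal AUC_0→7.25:
  [0→0.25]: (0.00+20.76)/2 × 0.25 = 2.595
  [0.25→2.25]: (20.76+26.05)/2 × 2 = 46.81
  [2.25→5.25]: (26.05+7.47)/2 × 3 = 50.28
  [5.25→7.25]: (7.47+3.19)/2 × 2 = 10.66
  Sum = 110.345 µg/mL·hr
k_e = ln2 / t½ = 0.693147 / 1.63 = 0.4252 hr^-1
Extrapolated tail: C_last / k_e = 3.19 / 0.4252 = 7.502
AUC_0→∞ = 110.345 + 7.502 = 117.847 µg/mL·hr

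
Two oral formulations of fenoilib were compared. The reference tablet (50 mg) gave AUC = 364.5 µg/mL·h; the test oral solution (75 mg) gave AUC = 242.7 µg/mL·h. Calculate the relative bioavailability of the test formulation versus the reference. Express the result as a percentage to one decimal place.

F_rel = (AUC_test/D_test) / (AUC_ref/D_ref)
      = (242.7/75) / (364.5/50)
      = 3.236 / 7.29 = 0.4439 = 44.39%

F_rel = 44.4%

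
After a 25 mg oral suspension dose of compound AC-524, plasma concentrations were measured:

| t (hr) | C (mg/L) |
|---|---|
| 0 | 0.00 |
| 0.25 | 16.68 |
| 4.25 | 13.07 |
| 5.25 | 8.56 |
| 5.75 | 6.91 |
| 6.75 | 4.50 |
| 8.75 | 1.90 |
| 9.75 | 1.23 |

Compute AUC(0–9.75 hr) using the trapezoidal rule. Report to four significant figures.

AUC = 89.94 mg/L·hr

Trapezoidal AUC_0→9.75:
  [0→0.25]: (0.00+16.68)/2 × 0.25 = 2.085
  [0.25→4.25]: (16.68+13.07)/2 × 4 = 59.5
  [4.25→5.25]: (13.07+8.56)/2 × 1 = 10.815
  [5.25→5.75]: (8.56+6.91)/2 × 0.5 = 3.8675
  [5.75→6.75]: (6.91+4.50)/2 × 1 = 5.705
  [6.75→8.75]: (4.50+1.90)/2 × 2 = 6.4
  [8.75→9.75]: (1.90+1.23)/2 × 1 = 1.565
  Sum = 89.9375 mg/L·hr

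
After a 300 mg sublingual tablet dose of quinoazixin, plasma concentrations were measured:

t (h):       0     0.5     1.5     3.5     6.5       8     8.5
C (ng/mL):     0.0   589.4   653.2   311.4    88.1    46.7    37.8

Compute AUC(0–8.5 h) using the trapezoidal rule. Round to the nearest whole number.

AUC = 2455 ng/mL·h

Trapezoidal AUC_0→8.5:
  [0→0.5]: (0.0+589.4)/2 × 0.5 = 147.35
  [0.5→1.5]: (589.4+653.2)/2 × 1 = 621.3
  [1.5→3.5]: (653.2+311.4)/2 × 2 = 964.6
  [3.5→6.5]: (311.4+88.1)/2 × 3 = 599.25
  [6.5→8]: (88.1+46.7)/2 × 1.5 = 101.1
  [8→8.5]: (46.7+37.8)/2 × 0.5 = 21.125
  Sum = 2454.725 ng/mL·h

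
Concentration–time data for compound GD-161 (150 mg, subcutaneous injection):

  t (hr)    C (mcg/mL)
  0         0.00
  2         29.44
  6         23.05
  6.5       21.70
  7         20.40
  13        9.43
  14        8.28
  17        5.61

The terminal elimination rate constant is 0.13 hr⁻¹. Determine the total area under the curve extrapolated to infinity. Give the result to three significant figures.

Trapezoidal AUC_0→17:
  [0→2]: (0.00+29.44)/2 × 2 = 29.44
  [2→6]: (29.44+23.05)/2 × 4 = 104.98
  [6→6.5]: (23.05+21.70)/2 × 0.5 = 11.1875
  [6.5→7]: (21.70+20.40)/2 × 0.5 = 10.525
  [7→13]: (20.40+9.43)/2 × 6 = 89.49
  [13→14]: (9.43+8.28)/2 × 1 = 8.855
  [14→17]: (8.28+5.61)/2 × 3 = 20.835
  Sum = 275.3125 mcg/mL·hr
Extrapolated tail: C_last / k_e = 5.61 / 0.13 = 43.154
AUC_0→∞ = 275.3125 + 43.154 = 318.4665 mcg/mL·hr

AUC = 318 mcg/mL·hr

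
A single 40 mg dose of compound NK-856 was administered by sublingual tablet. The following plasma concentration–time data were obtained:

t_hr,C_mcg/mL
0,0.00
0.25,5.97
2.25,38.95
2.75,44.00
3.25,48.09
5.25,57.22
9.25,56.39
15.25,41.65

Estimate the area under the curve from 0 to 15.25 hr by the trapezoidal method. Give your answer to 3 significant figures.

AUC = 716 mcg/mL·hr

Trapezoidal AUC_0→15.25:
  [0→0.25]: (0.00+5.97)/2 × 0.25 = 0.74625
  [0.25→2.25]: (5.97+38.95)/2 × 2 = 44.92
  [2.25→2.75]: (38.95+44.00)/2 × 0.5 = 20.7375
  [2.75→3.25]: (44.00+48.09)/2 × 0.5 = 23.0225
  [3.25→5.25]: (48.09+57.22)/2 × 2 = 105.31
  [5.25→9.25]: (57.22+56.39)/2 × 4 = 227.22
  [9.25→15.25]: (56.39+41.65)/2 × 6 = 294.12
  Sum = 716.07625 mcg/mL·hr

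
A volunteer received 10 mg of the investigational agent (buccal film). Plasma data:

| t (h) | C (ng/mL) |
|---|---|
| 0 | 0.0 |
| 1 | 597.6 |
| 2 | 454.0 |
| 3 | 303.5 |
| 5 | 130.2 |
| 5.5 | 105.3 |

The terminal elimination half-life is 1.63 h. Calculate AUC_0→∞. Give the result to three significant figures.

AUC = 1940 ng/mL·h

Trapezoidal AUC_0→5.5:
  [0→1]: (0.0+597.6)/2 × 1 = 298.8
  [1→2]: (597.6+454.0)/2 × 1 = 525.8
  [2→3]: (454.0+303.5)/2 × 1 = 378.75
  [3→5]: (303.5+130.2)/2 × 2 = 433.7
  [5→5.5]: (130.2+105.3)/2 × 0.5 = 58.875
  Sum = 1695.925 ng/mL·h
k_e = ln2 / t½ = 0.693147 / 1.63 = 0.4252 h^-1
Extrapolated tail: C_last / k_e = 105.3 / 0.4252 = 247.648
AUC_0→∞ = 1695.925 + 247.648 = 1943.573 ng/mL·h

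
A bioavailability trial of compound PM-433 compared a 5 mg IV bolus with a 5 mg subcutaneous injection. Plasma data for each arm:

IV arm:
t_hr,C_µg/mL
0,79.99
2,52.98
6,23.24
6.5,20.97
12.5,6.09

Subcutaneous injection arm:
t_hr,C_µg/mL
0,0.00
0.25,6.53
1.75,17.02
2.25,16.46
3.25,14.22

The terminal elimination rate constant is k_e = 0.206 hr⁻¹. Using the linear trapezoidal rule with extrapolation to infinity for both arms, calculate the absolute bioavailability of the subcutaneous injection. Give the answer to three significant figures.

F = 0.273

Trapezoidal AUC_0→12.5 (IV):
  [0→2]: (79.99+52.98)/2 × 2 = 132.97
  [2→6]: (52.98+23.24)/2 × 4 = 152.44
  [6→6.5]: (23.24+20.97)/2 × 0.5 = 11.0525
  [6.5→12.5]: (20.97+6.09)/2 × 6 = 81.18
  Sum = 377.6425 µg/mL·hr
IV tail: 6.09/0.206 = 29.563; AUC_iv,0→∞ = 377.6425 + 29.563 = 407.2055 µg/mL·hr
Trapezoidal AUC_0→3.25 (subcutaneous injection):
  [0→0.25]: (0.00+6.53)/2 × 0.25 = 0.81625
  [0.25→1.75]: (6.53+17.02)/2 × 1.5 = 17.6625
  [1.75→2.25]: (17.02+16.46)/2 × 0.5 = 8.37
  [2.25→3.25]: (16.46+14.22)/2 × 1 = 15.34
  Sum = 42.18875 µg/mL·hr
subcutaneous injection tail: 14.22/0.206 = 69.029; AUC_ev,0→∞ = 42.18875 + 69.029 = 111.21775 µg/mL·hr
F = (AUC_ev/D_ev)/(AUC_iv/D_iv) = (111.21775/5)/(407.2055/5) = 22.24355/81.4411 = 0.2731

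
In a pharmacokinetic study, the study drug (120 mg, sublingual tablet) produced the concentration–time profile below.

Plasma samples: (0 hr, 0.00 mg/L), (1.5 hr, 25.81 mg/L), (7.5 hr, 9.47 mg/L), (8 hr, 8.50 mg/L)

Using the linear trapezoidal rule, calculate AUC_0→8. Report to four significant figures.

Trapezoidal AUC_0→8:
  [0→1.5]: (0.00+25.81)/2 × 1.5 = 19.3575
  [1.5→7.5]: (25.81+9.47)/2 × 6 = 105.84
  [7.5→8]: (9.47+8.50)/2 × 0.5 = 4.4925
  Sum = 129.69 mg/L·hr

AUC = 129.7 mg/L·hr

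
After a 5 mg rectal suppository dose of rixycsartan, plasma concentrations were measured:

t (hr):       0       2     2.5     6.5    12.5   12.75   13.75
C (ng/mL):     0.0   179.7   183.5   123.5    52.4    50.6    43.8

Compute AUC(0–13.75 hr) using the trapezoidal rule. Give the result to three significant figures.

AUC = 1470 ng/mL·hr

Trapezoidal AUC_0→13.75:
  [0→2]: (0.0+179.7)/2 × 2 = 179.7
  [2→2.5]: (179.7+183.5)/2 × 0.5 = 90.8
  [2.5→6.5]: (183.5+123.5)/2 × 4 = 614.0
  [6.5→12.5]: (123.5+52.4)/2 × 6 = 527.7
  [12.5→12.75]: (52.4+50.6)/2 × 0.25 = 12.875
  [12.75→13.75]: (50.6+43.8)/2 × 1 = 47.2
  Sum = 1472.275 ng/mL·hr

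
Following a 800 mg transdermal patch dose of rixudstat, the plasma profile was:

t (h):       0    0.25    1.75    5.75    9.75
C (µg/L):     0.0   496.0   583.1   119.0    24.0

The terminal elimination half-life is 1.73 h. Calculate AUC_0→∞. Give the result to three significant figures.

AUC = 2620 µg/L·h

Trapezoidal AUC_0→9.75:
  [0→0.25]: (0.0+496.0)/2 × 0.25 = 62.0
  [0.25→1.75]: (496.0+583.1)/2 × 1.5 = 809.325
  [1.75→5.75]: (583.1+119.0)/2 × 4 = 1404.2
  [5.75→9.75]: (119.0+24.0)/2 × 4 = 286.0
  Sum = 2561.525 µg/L·h
k_e = ln2 / t½ = 0.693147 / 1.73 = 0.4007 h^-1
Extrapolated tail: C_last / k_e = 24.0 / 0.4007 = 59.895
AUC_0→∞ = 2561.525 + 59.895 = 2621.42 µg/L·h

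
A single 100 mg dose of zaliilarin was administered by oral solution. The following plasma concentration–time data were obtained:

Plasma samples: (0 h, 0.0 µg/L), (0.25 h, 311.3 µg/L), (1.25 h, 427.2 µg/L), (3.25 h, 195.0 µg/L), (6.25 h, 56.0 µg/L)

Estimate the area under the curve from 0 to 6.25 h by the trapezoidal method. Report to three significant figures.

AUC = 1410 µg/L·h

Trapezoidal AUC_0→6.25:
  [0→0.25]: (0.0+311.3)/2 × 0.25 = 38.9125
  [0.25→1.25]: (311.3+427.2)/2 × 1 = 369.25
  [1.25→3.25]: (427.2+195.0)/2 × 2 = 622.2
  [3.25→6.25]: (195.0+56.0)/2 × 3 = 376.5
  Sum = 1406.8625 µg/L·h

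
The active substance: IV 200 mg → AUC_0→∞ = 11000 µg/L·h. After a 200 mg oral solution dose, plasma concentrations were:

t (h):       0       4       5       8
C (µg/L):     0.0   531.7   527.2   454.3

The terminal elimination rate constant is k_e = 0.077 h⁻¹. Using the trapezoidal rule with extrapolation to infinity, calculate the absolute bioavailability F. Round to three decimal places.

F = 0.815

Trapezoidal AUC_0→8 (oral solution):
  [0→4]: (0.0+531.7)/2 × 4 = 1063.4
  [4→5]: (531.7+527.2)/2 × 1 = 529.45
  [5→8]: (527.2+454.3)/2 × 3 = 1472.25
  Sum = 3065.1 µg/L·h
Tail: C_last/k_e = 454.3/0.077 = 5900.000
AUC_0→∞ (oral solution) = 3065.1 + 5900.000 = 8965.1 µg/L·h
F = (AUC_ev/D_ev)/(AUC_iv/D_iv) = (8965.1/200)/(11000/200) = 44.8255/55 = 0.8150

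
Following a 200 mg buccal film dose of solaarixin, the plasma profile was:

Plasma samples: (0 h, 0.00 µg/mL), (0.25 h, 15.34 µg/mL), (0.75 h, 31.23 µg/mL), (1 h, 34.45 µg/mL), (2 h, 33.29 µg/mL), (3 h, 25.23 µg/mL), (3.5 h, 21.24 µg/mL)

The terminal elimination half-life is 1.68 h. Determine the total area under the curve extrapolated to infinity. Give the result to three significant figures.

Trapezoidal AUC_0→3.5:
  [0→0.25]: (0.00+15.34)/2 × 0.25 = 1.9175
  [0.25→0.75]: (15.34+31.23)/2 × 0.5 = 11.6425
  [0.75→1]: (31.23+34.45)/2 × 0.25 = 8.21
  [1→2]: (34.45+33.29)/2 × 1 = 33.87
  [2→3]: (33.29+25.23)/2 × 1 = 29.26
  [3→3.5]: (25.23+21.24)/2 × 0.5 = 11.6175
  Sum = 96.5175 µg/mL·h
k_e = ln2 / t½ = 0.693147 / 1.68 = 0.4126 h^-1
Extrapolated tail: C_last / k_e = 21.24 / 0.4126 = 51.478
AUC_0→∞ = 96.5175 + 51.478 = 147.9955 µg/mL·h

AUC = 148 µg/mL·h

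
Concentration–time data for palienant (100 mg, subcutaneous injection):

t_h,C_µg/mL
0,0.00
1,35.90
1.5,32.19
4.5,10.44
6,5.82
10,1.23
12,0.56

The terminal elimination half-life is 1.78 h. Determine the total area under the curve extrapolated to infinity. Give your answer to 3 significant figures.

Trapezoidal AUC_0→12:
  [0→1]: (0.00+35.90)/2 × 1 = 17.95
  [1→1.5]: (35.90+32.19)/2 × 0.5 = 17.0225
  [1.5→4.5]: (32.19+10.44)/2 × 3 = 63.945
  [4.5→6]: (10.44+5.82)/2 × 1.5 = 12.195
  [6→10]: (5.82+1.23)/2 × 4 = 14.1
  [10→12]: (1.23+0.56)/2 × 2 = 1.79
  Sum = 127.0025 µg/mL·h
k_e = ln2 / t½ = 0.693147 / 1.78 = 0.3894 h^-1
Extrapolated tail: C_last / k_e = 0.56 / 0.3894 = 1.438
AUC_0→∞ = 127.0025 + 1.438 = 128.4405 µg/mL·h

AUC = 128 µg/mL·h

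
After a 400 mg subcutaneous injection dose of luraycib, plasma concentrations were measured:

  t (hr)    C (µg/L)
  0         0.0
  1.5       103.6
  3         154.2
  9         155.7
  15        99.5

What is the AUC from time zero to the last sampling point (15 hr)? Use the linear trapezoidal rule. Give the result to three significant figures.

AUC = 1970 µg/L·hr

Trapezoidal AUC_0→15:
  [0→1.5]: (0.0+103.6)/2 × 1.5 = 77.7
  [1.5→3]: (103.6+154.2)/2 × 1.5 = 193.35
  [3→9]: (154.2+155.7)/2 × 6 = 929.7
  [9→15]: (155.7+99.5)/2 × 6 = 765.6
  Sum = 1966.35 µg/L·hr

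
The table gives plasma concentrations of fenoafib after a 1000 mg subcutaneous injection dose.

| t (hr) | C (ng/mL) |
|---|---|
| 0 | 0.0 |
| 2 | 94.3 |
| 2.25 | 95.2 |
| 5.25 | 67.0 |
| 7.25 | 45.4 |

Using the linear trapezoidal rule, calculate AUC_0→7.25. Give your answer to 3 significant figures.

Trapezoidal AUC_0→7.25:
  [0→2]: (0.0+94.3)/2 × 2 = 94.3
  [2→2.25]: (94.3+95.2)/2 × 0.25 = 23.6875
  [2.25→5.25]: (95.2+67.0)/2 × 3 = 243.3
  [5.25→7.25]: (67.0+45.4)/2 × 2 = 112.4
  Sum = 473.6875 ng/mL·hr

AUC = 474 ng/mL·hr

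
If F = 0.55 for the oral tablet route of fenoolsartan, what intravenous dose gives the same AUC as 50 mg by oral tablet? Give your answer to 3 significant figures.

D_iv = 27.5 mg

Systemic exposure from an extravascular dose = F × D_ev, so the equivalent IV dose is F × D_ev.
D_iv = F × D_ev = 0.55 × 50 = 27.5 mg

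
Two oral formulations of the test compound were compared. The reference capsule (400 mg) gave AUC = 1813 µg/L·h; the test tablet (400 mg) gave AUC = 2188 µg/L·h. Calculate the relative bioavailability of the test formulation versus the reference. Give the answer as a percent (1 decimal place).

F_rel = (AUC_test/D_test) / (AUC_ref/D_ref)
      = (2188/400) / (1813/400)
      = 5.47 / 4.5325 = 1.2068 = 120.68%

F_rel = 120.7%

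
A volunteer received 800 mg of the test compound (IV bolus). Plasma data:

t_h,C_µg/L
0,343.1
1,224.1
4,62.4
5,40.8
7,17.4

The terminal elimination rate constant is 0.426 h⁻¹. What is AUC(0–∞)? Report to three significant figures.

AUC = 864 µg/L·h

Trapezoidal AUC_0→7:
  [0→1]: (343.1+224.1)/2 × 1 = 283.6
  [1→4]: (224.1+62.4)/2 × 3 = 429.75
  [4→5]: (62.4+40.8)/2 × 1 = 51.6
  [5→7]: (40.8+17.4)/2 × 2 = 58.2
  Sum = 823.15 µg/L·h
Extrapolated tail: C_last / k_e = 17.4 / 0.426 = 40.845
AUC_0→∞ = 823.15 + 40.845 = 863.995 µg/L·h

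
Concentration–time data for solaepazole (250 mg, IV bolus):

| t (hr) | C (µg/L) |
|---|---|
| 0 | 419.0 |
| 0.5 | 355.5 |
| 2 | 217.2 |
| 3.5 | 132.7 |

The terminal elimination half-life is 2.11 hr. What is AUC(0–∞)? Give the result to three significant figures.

Trapezoidal AUC_0→3.5:
  [0→0.5]: (419.0+355.5)/2 × 0.5 = 193.625
  [0.5→2]: (355.5+217.2)/2 × 1.5 = 429.525
  [2→3.5]: (217.2+132.7)/2 × 1.5 = 262.425
  Sum = 885.575 µg/L·hr
k_e = ln2 / t½ = 0.693147 / 2.11 = 0.3285 hr^-1
Extrapolated tail: C_last / k_e = 132.7 / 0.3285 = 403.957
AUC_0→∞ = 885.575 + 403.957 = 1289.532 µg/L·hr

AUC = 1290 µg/L·hr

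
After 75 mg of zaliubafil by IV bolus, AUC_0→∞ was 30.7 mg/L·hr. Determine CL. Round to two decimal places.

CL = 2.44 L/hr

CL = Dose_iv / AUC_0→∞
   = 75 / 30.7 = 2.443 L/hr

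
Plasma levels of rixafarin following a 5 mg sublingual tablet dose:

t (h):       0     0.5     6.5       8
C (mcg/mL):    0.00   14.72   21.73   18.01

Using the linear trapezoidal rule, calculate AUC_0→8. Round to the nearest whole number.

AUC = 143 mcg/mL·h

Trapezoidal AUC_0→8:
  [0→0.5]: (0.00+14.72)/2 × 0.5 = 3.68
  [0.5→6.5]: (14.72+21.73)/2 × 6 = 109.35
  [6.5→8]: (21.73+18.01)/2 × 1.5 = 29.805
  Sum = 142.835 mcg/mL·h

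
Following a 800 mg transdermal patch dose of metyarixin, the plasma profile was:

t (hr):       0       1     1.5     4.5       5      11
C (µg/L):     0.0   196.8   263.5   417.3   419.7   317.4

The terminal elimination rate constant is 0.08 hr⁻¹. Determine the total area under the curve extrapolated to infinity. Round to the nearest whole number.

AUC = 7623 µg/L·hr

Trapezoidal AUC_0→11:
  [0→1]: (0.0+196.8)/2 × 1 = 98.4
  [1→1.5]: (196.8+263.5)/2 × 0.5 = 115.075
  [1.5→4.5]: (263.5+417.3)/2 × 3 = 1021.2
  [4.5→5]: (417.3+419.7)/2 × 0.5 = 209.25
  [5→11]: (419.7+317.4)/2 × 6 = 2211.3
  Sum = 3655.225 µg/L·hr
Extrapolated tail: C_last / k_e = 317.4 / 0.08 = 3967.500
AUC_0→∞ = 3655.225 + 3967.500 = 7622.725 µg/L·hr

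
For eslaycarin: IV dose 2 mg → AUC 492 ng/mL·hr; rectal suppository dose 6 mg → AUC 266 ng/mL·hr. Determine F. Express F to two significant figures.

F = (AUC_ev / D_ev) / (AUC_iv / D_iv)
  = (266/6) / (492/2)
  = 44.3333 / 246 = 0.1802

F = 0.18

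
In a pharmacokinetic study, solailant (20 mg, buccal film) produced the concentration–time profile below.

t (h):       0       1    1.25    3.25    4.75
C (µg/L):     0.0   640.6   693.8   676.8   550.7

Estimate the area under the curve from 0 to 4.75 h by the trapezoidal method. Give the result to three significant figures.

AUC = 2780 µg/L·h

Trapezoidal AUC_0→4.75:
  [0→1]: (0.0+640.6)/2 × 1 = 320.3
  [1→1.25]: (640.6+693.8)/2 × 0.25 = 166.8
  [1.25→3.25]: (693.8+676.8)/2 × 2 = 1370.6
  [3.25→4.75]: (676.8+550.7)/2 × 1.5 = 920.625
  Sum = 2778.325 µg/L·h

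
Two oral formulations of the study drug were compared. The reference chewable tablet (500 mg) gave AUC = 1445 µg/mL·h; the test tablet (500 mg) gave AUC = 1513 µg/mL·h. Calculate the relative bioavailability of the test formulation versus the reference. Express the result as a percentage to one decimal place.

F_rel = 104.7%

F_rel = (AUC_test/D_test) / (AUC_ref/D_ref)
      = (1513/500) / (1445/500)
      = 3.026 / 2.89 = 1.0471 = 104.71%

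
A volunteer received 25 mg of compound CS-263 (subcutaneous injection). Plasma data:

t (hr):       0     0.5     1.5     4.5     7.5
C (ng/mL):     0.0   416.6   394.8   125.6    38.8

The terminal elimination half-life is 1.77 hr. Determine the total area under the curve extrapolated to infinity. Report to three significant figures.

Trapezoidal AUC_0→7.5:
  [0→0.5]: (0.0+416.6)/2 × 0.5 = 104.15
  [0.5→1.5]: (416.6+394.8)/2 × 1 = 405.7
  [1.5→4.5]: (394.8+125.6)/2 × 3 = 780.6
  [4.5→7.5]: (125.6+38.8)/2 × 3 = 246.6
  Sum = 1537.05 ng/mL·hr
k_e = ln2 / t½ = 0.693147 / 1.77 = 0.3916 hr^-1
Extrapolated tail: C_last / k_e = 38.8 / 0.3916 = 99.081
AUC_0→∞ = 1537.05 + 99.081 = 1636.131 ng/mL·hr

AUC = 1640 ng/mL·hr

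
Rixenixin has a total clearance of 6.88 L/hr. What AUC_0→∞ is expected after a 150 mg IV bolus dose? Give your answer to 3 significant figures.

AUC_0→∞ = Dose_iv / CL
        = 150 / 6.88 = 21.8023 mg/L·hr

AUC = 21.8 mg/L·hr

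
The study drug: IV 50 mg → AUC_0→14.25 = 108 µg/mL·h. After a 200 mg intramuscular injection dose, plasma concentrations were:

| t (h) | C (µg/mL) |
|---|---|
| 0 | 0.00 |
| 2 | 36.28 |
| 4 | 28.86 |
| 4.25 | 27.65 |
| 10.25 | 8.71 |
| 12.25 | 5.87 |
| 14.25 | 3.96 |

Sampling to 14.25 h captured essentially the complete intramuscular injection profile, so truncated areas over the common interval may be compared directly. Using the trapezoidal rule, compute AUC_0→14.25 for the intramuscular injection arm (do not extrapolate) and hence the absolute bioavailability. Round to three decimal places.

F = 0.560

Trapezoidal AUC_0→14.25 (intramuscular injection):
  [0→2]: (0.00+36.28)/2 × 2 = 36.28
  [2→4]: (36.28+28.86)/2 × 2 = 65.14
  [4→4.25]: (28.86+27.65)/2 × 0.25 = 7.06375
  [4.25→10.25]: (27.65+8.71)/2 × 6 = 109.08
  [10.25→12.25]: (8.71+5.87)/2 × 2 = 14.58
  [12.25→14.25]: (5.87+3.96)/2 × 2 = 9.83
  Sum = 241.97375 µg/mL·h
F = (AUC_ev/D_ev)/(AUC_iv/D_iv) = (241.97375/200)/(108/50) = 1.20987/2.16 = 0.5601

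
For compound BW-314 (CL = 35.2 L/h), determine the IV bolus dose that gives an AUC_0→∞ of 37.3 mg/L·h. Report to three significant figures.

Dose = 1310 mg

Dose_iv = CL × AUC_0→∞
     = 35.2 × 37.3 = 1312.96 mg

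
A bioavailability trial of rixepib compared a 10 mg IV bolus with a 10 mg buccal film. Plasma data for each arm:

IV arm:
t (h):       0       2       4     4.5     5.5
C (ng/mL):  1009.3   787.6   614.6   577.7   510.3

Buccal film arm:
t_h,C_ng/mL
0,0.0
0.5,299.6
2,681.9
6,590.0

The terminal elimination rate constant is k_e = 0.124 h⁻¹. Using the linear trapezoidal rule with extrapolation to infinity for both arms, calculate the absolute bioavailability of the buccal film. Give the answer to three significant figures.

Trapezoidal AUC_0→5.5 (IV):
  [0→2]: (1009.3+787.6)/2 × 2 = 1796.9
  [2→4]: (787.6+614.6)/2 × 2 = 1402.2
  [4→4.5]: (614.6+577.7)/2 × 0.5 = 298.075
  [4.5→5.5]: (577.7+510.3)/2 × 1 = 544.0
  Sum = 4041.175 ng/mL·h
IV tail: 510.3/0.124 = 4115.323; AUC_iv,0→∞ = 4041.175 + 4115.323 = 8156.498 ng/mL·h
Trapezoidal AUC_0→6 (buccal film):
  [0→0.5]: (0.0+299.6)/2 × 0.5 = 74.9
  [0.5→2]: (299.6+681.9)/2 × 1.5 = 736.125
  [2→6]: (681.9+590.0)/2 × 4 = 2543.8
  Sum = 3354.825 ng/mL·h
buccal film tail: 590.0/0.124 = 4758.065; AUC_ev,0→∞ = 3354.825 + 4758.065 = 8112.89 ng/mL·h
F = (AUC_ev/D_ev)/(AUC_iv/D_iv) = (8112.89/10)/(8156.498/10) = 811.289/815.6498 = 0.9947

F = 0.995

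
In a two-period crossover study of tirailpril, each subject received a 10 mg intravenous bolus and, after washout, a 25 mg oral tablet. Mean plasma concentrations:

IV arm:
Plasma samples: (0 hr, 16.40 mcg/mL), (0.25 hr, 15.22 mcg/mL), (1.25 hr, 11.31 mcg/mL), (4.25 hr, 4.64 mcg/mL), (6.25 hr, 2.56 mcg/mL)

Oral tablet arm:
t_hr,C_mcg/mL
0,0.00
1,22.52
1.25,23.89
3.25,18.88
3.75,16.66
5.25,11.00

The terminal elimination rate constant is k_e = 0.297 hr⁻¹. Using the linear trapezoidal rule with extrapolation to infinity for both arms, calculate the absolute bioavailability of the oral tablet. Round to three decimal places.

Trapezoidal AUC_0→6.25 (IV):
  [0→0.25]: (16.40+15.22)/2 × 0.25 = 3.9525
  [0.25→1.25]: (15.22+11.31)/2 × 1 = 13.265
  [1.25→4.25]: (11.31+4.64)/2 × 3 = 23.925
  [4.25→6.25]: (4.64+2.56)/2 × 2 = 7.2
  Sum = 48.3425 mcg/mL·hr
IV tail: 2.56/0.297 = 8.620; AUC_iv,0→∞ = 48.3425 + 8.620 = 56.9625 mcg/mL·hr
Trapezoidal AUC_0→5.25 (oral tablet):
  [0→1]: (0.00+22.52)/2 × 1 = 11.26
  [1→1.25]: (22.52+23.89)/2 × 0.25 = 5.80125
  [1.25→3.25]: (23.89+18.88)/2 × 2 = 42.77
  [3.25→3.75]: (18.88+16.66)/2 × 0.5 = 8.885
  [3.75→5.25]: (16.66+11.00)/2 × 1.5 = 20.745
  Sum = 89.46125 mcg/mL·hr
oral tablet tail: 11.00/0.297 = 37.037; AUC_ev,0→∞ = 89.46125 + 37.037 = 126.49825 mcg/mL·hr
F = (AUC_ev/D_ev)/(AUC_iv/D_iv) = (126.49825/25)/(56.9625/10) = 5.05993/5.69625 = 0.8883

F = 0.888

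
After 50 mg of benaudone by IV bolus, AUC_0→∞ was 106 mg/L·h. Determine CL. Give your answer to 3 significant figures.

CL = 0.472 L/h

CL = Dose_iv / AUC_0→∞
   = 50 / 106 = 0.471698 L/h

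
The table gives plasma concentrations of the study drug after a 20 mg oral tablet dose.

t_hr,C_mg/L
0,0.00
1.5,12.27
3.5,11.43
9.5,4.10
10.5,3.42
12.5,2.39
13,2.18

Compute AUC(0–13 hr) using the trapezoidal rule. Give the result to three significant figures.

AUC = 90.2 mg/L·hr

Trapezoidal AUC_0→13:
  [0→1.5]: (0.00+12.27)/2 × 1.5 = 9.2025
  [1.5→3.5]: (12.27+11.43)/2 × 2 = 23.7
  [3.5→9.5]: (11.43+4.10)/2 × 6 = 46.59
  [9.5→10.5]: (4.10+3.42)/2 × 1 = 3.76
  [10.5→12.5]: (3.42+2.39)/2 × 2 = 5.81
  [12.5→13]: (2.39+2.18)/2 × 0.5 = 1.1425
  Sum = 90.205 mg/L·hr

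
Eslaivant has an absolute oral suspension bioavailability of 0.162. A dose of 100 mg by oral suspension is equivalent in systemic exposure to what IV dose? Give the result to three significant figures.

Systemic exposure from an extravascular dose = F × D_ev, so the equivalent IV dose is F × D_ev.
D_iv = F × D_ev = 0.162 × 100 = 16.2 mg

D_iv = 16.2 mg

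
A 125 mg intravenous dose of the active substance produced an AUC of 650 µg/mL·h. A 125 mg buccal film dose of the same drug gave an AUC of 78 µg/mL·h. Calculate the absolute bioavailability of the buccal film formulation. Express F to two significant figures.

F = 0.12

F = (AUC_ev / D_ev) / (AUC_iv / D_iv)
  = (78/125) / (650/125)
  = 0.624 / 5.2 = 0.1200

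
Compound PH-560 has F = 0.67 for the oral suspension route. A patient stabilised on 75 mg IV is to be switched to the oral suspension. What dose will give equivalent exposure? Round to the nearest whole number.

For equal systemic exposure: F × D_ev = D_iv
D_ev = D_iv / F = 75 / 0.67 = 111.94 mg

D_oral = 112 mg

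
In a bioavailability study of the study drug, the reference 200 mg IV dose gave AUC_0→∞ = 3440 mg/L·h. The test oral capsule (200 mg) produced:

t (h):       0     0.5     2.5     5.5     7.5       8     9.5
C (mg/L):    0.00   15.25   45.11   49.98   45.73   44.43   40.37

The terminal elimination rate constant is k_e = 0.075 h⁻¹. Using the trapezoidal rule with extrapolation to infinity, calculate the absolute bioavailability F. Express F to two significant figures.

F = 0.27

Trapezoidal AUC_0→9.5 (oral capsule):
  [0→0.5]: (0.00+15.25)/2 × 0.5 = 3.8125
  [0.5→2.5]: (15.25+45.11)/2 × 2 = 60.36
  [2.5→5.5]: (45.11+49.98)/2 × 3 = 142.635
  [5.5→7.5]: (49.98+45.73)/2 × 2 = 95.71
  [7.5→8]: (45.73+44.43)/2 × 0.5 = 22.54
  [8→9.5]: (44.43+40.37)/2 × 1.5 = 63.6
  Sum = 388.6575 mg/L·h
Tail: C_last/k_e = 40.37/0.075 = 538.267
AUC_0→∞ (oral capsule) = 388.6575 + 538.267 = 926.9245 mg/L·h
F = (AUC_ev/D_ev)/(AUC_iv/D_iv) = (926.9245/200)/(3440/200) = 4.6346225/17.2 = 0.2695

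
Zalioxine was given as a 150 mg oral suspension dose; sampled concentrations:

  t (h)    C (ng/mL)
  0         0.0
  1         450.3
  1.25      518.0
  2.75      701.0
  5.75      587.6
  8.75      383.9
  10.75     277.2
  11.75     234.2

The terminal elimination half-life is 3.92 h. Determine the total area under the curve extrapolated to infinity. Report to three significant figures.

Trapezoidal AUC_0→11.75:
  [0→1]: (0.0+450.3)/2 × 1 = 225.15
  [1→1.25]: (450.3+518.0)/2 × 0.25 = 121.0375
  [1.25→2.75]: (518.0+701.0)/2 × 1.5 = 914.25
  [2.75→5.75]: (701.0+587.6)/2 × 3 = 1932.9
  [5.75→8.75]: (587.6+383.9)/2 × 3 = 1457.25
  [8.75→10.75]: (383.9+277.2)/2 × 2 = 661.1
  [10.75→11.75]: (277.2+234.2)/2 × 1 = 255.7
  Sum = 5567.3875 ng/mL·h
k_e = ln2 / t½ = 0.693147 / 3.92 = 0.1768 h^-1
Extrapolated tail: C_last / k_e = 234.2 / 0.1768 = 1324.661
AUC_0→∞ = 5567.3875 + 1324.661 = 6892.0485 ng/mL·h

AUC = 6890 ng/mL·h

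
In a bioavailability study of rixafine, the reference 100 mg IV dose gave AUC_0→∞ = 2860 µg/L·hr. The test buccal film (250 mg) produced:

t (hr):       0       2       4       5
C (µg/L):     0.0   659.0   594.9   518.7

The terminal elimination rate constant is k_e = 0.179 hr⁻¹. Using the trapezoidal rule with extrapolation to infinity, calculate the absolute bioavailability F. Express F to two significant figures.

Trapezoidal AUC_0→5 (buccal film):
  [0→2]: (0.0+659.0)/2 × 2 = 659.0
  [2→4]: (659.0+594.9)/2 × 2 = 1253.9
  [4→5]: (594.9+518.7)/2 × 1 = 556.8
  Sum = 2469.7 µg/L·hr
Tail: C_last/k_e = 518.7/0.179 = 2897.765
AUC_0→∞ (buccal film) = 2469.7 + 2897.765 = 5367.465 µg/L·hr
F = (AUC_ev/D_ev)/(AUC_iv/D_iv) = (5367.465/250)/(2860/100) = 21.46986/28.6 = 0.7507

F = 0.75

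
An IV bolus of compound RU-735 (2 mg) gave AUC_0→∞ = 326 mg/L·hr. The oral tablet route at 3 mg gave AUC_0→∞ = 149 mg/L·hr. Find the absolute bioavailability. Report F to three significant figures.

F = 0.305

F = (AUC_ev / D_ev) / (AUC_iv / D_iv)
  = (149/3) / (326/2)
  = 49.6667 / 163 = 0.3047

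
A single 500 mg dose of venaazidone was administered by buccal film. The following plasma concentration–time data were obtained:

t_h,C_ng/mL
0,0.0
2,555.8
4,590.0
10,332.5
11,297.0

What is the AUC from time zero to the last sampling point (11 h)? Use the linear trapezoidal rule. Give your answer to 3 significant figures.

Trapezoidal AUC_0→11:
  [0→2]: (0.0+555.8)/2 × 2 = 555.8
  [2→4]: (555.8+590.0)/2 × 2 = 1145.8
  [4→10]: (590.0+332.5)/2 × 6 = 2767.5
  [10→11]: (332.5+297.0)/2 × 1 = 314.75
  Sum = 4783.85 ng/mL·h

AUC = 4780 ng/mL·h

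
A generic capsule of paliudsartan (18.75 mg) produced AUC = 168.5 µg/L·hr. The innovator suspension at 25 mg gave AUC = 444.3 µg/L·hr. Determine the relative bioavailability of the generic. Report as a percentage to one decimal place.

F_rel = 50.6%

F_rel = (AUC_test/D_test) / (AUC_ref/D_ref)
      = (168.5/18.75) / (444.3/25)
      = 8.98667 / 17.772 = 0.5057 = 50.57%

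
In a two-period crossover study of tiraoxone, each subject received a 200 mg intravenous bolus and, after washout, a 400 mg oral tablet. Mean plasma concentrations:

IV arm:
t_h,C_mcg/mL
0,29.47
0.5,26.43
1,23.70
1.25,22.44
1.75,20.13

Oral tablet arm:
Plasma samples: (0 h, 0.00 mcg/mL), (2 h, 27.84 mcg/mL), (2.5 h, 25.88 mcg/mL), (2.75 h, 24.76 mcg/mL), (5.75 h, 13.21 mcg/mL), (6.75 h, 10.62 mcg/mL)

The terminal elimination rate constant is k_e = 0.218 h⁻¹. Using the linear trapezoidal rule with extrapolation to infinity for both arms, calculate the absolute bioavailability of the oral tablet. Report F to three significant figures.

Trapezoidal AUC_0→1.75 (IV):
  [0→0.5]: (29.47+26.43)/2 × 0.5 = 13.975
  [0.5→1]: (26.43+23.70)/2 × 0.5 = 12.5325
  [1→1.25]: (23.70+22.44)/2 × 0.25 = 5.7675
  [1.25→1.75]: (22.44+20.13)/2 × 0.5 = 10.6425
  Sum = 42.9175 mcg/mL·h
IV tail: 20.13/0.218 = 92.339; AUC_iv,0→∞ = 42.9175 + 92.339 = 135.2565 mcg/mL·h
Trapezoidal AUC_0→6.75 (oral tablet):
  [0→2]: (0.00+27.84)/2 × 2 = 27.84
  [2→2.5]: (27.84+25.88)/2 × 0.5 = 13.43
  [2.5→2.75]: (25.88+24.76)/2 × 0.25 = 6.33
  [2.75→5.75]: (24.76+13.21)/2 × 3 = 56.955
  [5.75→6.75]: (13.21+10.62)/2 × 1 = 11.915
  Sum = 116.47 mcg/mL·h
oral tablet tail: 10.62/0.218 = 48.716; AUC_ev,0→∞ = 116.47 + 48.716 = 165.186 mcg/mL·h
F = (AUC_ev/D_ev)/(AUC_iv/D_iv) = (165.186/400)/(135.2565/200) = 0.412965/0.6762825 = 0.6106

F = 0.611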